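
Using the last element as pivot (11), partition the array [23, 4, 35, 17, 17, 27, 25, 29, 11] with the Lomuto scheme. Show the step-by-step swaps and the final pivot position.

Lomuto partition with pivot = 11:

Initial array: [23, 4, 35, 17, 17, 27, 25, 29, 11]

arr[0]=23 > 11: no swap
arr[1]=4 <= 11: swap with position 0, array becomes [4, 23, 35, 17, 17, 27, 25, 29, 11]
arr[2]=35 > 11: no swap
arr[3]=17 > 11: no swap
arr[4]=17 > 11: no swap
arr[5]=27 > 11: no swap
arr[6]=25 > 11: no swap
arr[7]=29 > 11: no swap

Place pivot at position 1: [4, 11, 35, 17, 17, 27, 25, 29, 23]
Pivot position: 1

After partitioning with pivot 11, the array becomes [4, 11, 35, 17, 17, 27, 25, 29, 23]. The pivot is placed at index 1. All elements to the left of the pivot are <= 11, and all elements to the right are > 11.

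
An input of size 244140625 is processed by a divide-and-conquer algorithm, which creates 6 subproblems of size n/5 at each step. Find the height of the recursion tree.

For divide and conquer with division factor 5:

Problem sizes at each level:
Level 0: 244140625
Level 1: 48828125
Level 2: 9765625
Level 3: 1953125
Level 4: 390625
Level 5: 78125
Level 6: 15625
Level 7: 3125
Level 8: 625
Level 9: 125
Level 10: 25
Level 11: 5
Level 12: 1

The root is level 0 and the size-1 base case is level 12 (the tree spans levels 0 through 12, i.e. 13 levels counting the root), so the depth is the number of divisions: log_5(244140625) = 12

The recursion tree depth is log_5(244140625) = 12. At each level, the problem size is divided by 5, so it takes 12 divisions to reduce to a base case of size 1. The algorithm makes 6 recursive calls at each level.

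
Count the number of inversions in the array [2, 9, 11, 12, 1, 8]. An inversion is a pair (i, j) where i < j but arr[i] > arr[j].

Finding inversions in [2, 9, 11, 12, 1, 8]:

(0, 4): arr[0]=2 > arr[4]=1
(1, 4): arr[1]=9 > arr[4]=1
(1, 5): arr[1]=9 > arr[5]=8
(2, 4): arr[2]=11 > arr[4]=1
(2, 5): arr[2]=11 > arr[5]=8
(3, 4): arr[3]=12 > arr[4]=1
(3, 5): arr[3]=12 > arr[5]=8

Total inversions: 7

The array has 7 inversion(s): (0,4), (1,4), (1,5), (2,4), (2,5), (3,4), (3,5). Each pair (i,j) satisfies i < j and arr[i] > arr[j].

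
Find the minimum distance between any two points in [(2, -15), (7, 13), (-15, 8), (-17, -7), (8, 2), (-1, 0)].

Computing all pairwise distances among 6 points:

d((2, -15), (7, 13)) = 28.4429
d((2, -15), (-15, 8)) = 28.6007
d((2, -15), (-17, -7)) = 20.6155
d((2, -15), (8, 2)) = 18.0278
d((2, -15), (-1, 0)) = 15.2971
d((7, 13), (-15, 8)) = 22.561
d((7, 13), (-17, -7)) = 31.241
d((7, 13), (8, 2)) = 11.0454
d((7, 13), (-1, 0)) = 15.2643
d((-15, 8), (-17, -7)) = 15.1327
d((-15, 8), (8, 2)) = 23.7697
d((-15, 8), (-1, 0)) = 16.1245
d((-17, -7), (8, 2)) = 26.5707
d((-17, -7), (-1, 0)) = 17.4642
d((8, 2), (-1, 0)) = 9.2195 <-- minimum

Closest pair: (8, 2) and (-1, 0) with distance 9.2195

The closest pair is (8, 2) and (-1, 0) with Euclidean distance 9.2195. For 6 points, brute-force pairwise comparison is shown above. For large n, the divide-and-conquer algorithm (sort by x, recurse on halves, check the dividing strip) achieves O(n log n).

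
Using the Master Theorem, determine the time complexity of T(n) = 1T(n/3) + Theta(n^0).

Master Theorem for T(n) = 1T(n/3) + O(n^0):

a = 1, b = 3, c = 0
log_b(a) = log_3(1) = 0.0000

Case 2: c = 0 = log_3(1) = 0.0000
T(n) = O(n^0 log n) = O(log n)

For T(n) = 1T(n/3) + O(n^0): log_3(1) = 0.0000. This is Case 2 of the Master Theorem (c = log_b(a), equal work at all levels), giving O(log n).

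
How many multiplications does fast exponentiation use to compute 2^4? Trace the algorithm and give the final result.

Computing 2^4 by squaring (build up from 2^1; each line after the first costs one multiplication):

2^1 = 2
2^2 = (2^1)^2 = 2^2 = 4
2^4 = (2^2)^2 = 4^2 = 16

Result: 16
Multiplications needed: 2 (2 lines after 2^1)

2^4 = 16. Using exponentiation by squaring, this requires 2 multiplications. The key idea: if the exponent is even, square the half-power; if odd, multiply by the base once.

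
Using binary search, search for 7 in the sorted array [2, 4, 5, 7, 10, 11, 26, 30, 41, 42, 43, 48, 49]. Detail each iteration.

Binary search for 7 in [2, 4, 5, 7, 10, 11, 26, 30, 41, 42, 43, 48, 49]:

lo=0, hi=12, mid=6, arr[mid]=26 -> 26 > 7, search left half
lo=0, hi=5, mid=2, arr[mid]=5 -> 5 < 7, search right half
lo=3, hi=5, mid=4, arr[mid]=10 -> 10 > 7, search left half
lo=3, hi=3, mid=3, arr[mid]=7 -> Found target at index 3!

Binary search finds 7 at index 3 after 4 comparisons. The search repeatedly halves the search space by comparing with the middle element.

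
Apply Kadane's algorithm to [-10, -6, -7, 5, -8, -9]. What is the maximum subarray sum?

Using Kadane's algorithm on [-10, -6, -7, 5, -8, -9]:

Scanning through the array:
Position 1 (value -6): max_ending_here = -6, max_so_far = -6
Position 2 (value -7): max_ending_here = -7, max_so_far = -6
Position 3 (value 5): max_ending_here = 5, max_so_far = 5
Position 4 (value -8): max_ending_here = -3, max_so_far = 5
Position 5 (value -9): max_ending_here = -9, max_so_far = 5

Maximum subarray: [5]
Maximum sum: 5

The maximum subarray is [5] with sum 5. This subarray runs from index 3 to index 3.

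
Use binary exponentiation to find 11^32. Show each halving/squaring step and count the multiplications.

Computing 11^32 by squaring (build up from 11^1; each line after the first costs one multiplication):

11^1 = 11
11^2 = (11^1)^2 = 11^2 = 121
11^4 = (11^2)^2 = 121^2 = 14641
11^8 = (11^4)^2 = 14641^2 = 214358881
11^16 = (11^8)^2 = 214358881^2 = 45949729863572161
11^32 = (11^16)^2 = 45949729863572161^2 = 2111377674535255285545615254209921

Result: 2111377674535255285545615254209921
Multiplications needed: 5 (5 lines after 11^1)

11^32 = 2111377674535255285545615254209921. Using exponentiation by squaring, this requires 5 multiplications. The key idea: if the exponent is even, square the half-power; if odd, multiply by the base once.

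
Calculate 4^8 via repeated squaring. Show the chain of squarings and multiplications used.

Computing 4^8 by squaring (build up from 4^1; each line after the first costs one multiplication):

4^1 = 4
4^2 = (4^1)^2 = 4^2 = 16
4^4 = (4^2)^2 = 16^2 = 256
4^8 = (4^4)^2 = 256^2 = 65536

Result: 65536
Multiplications needed: 3 (3 lines after 4^1)

4^8 = 65536. Using exponentiation by squaring, this requires 3 multiplications. The key idea: if the exponent is even, square the half-power; if odd, multiply by the base once.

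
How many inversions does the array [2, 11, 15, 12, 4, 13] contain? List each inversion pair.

Finding inversions in [2, 11, 15, 12, 4, 13]:

(1, 4): arr[1]=11 > arr[4]=4
(2, 3): arr[2]=15 > arr[3]=12
(2, 4): arr[2]=15 > arr[4]=4
(2, 5): arr[2]=15 > arr[5]=13
(3, 4): arr[3]=12 > arr[4]=4

Total inversions: 5

The array has 5 inversion(s): (1,4), (2,3), (2,4), (2,5), (3,4). Each pair (i,j) satisfies i < j and arr[i] > arr[j].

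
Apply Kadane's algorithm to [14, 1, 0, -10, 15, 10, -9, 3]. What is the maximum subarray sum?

Using Kadane's algorithm on [14, 1, 0, -10, 15, 10, -9, 3]:

Scanning through the array:
Position 1 (value 1): max_ending_here = 15, max_so_far = 15
Position 2 (value 0): max_ending_here = 15, max_so_far = 15
Position 3 (value -10): max_ending_here = 5, max_so_far = 15
Position 4 (value 15): max_ending_here = 20, max_so_far = 20
Position 5 (value 10): max_ending_here = 30, max_so_far = 30
Position 6 (value -9): max_ending_here = 21, max_so_far = 30
Position 7 (value 3): max_ending_here = 24, max_so_far = 30

Maximum subarray: [14, 1, 0, -10, 15, 10]
Maximum sum: 30

The maximum subarray is [14, 1, 0, -10, 15, 10] with sum 30. This subarray runs from index 0 to index 5.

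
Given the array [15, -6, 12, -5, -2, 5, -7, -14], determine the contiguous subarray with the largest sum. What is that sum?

Using Kadane's algorithm on [15, -6, 12, -5, -2, 5, -7, -14]:

Scanning through the array:
Position 1 (value -6): max_ending_here = 9, max_so_far = 15
Position 2 (value 12): max_ending_here = 21, max_so_far = 21
Position 3 (value -5): max_ending_here = 16, max_so_far = 21
Position 4 (value -2): max_ending_here = 14, max_so_far = 21
Position 5 (value 5): max_ending_here = 19, max_so_far = 21
Position 6 (value -7): max_ending_here = 12, max_so_far = 21
Position 7 (value -14): max_ending_here = -2, max_so_far = 21

Maximum subarray: [15, -6, 12]
Maximum sum: 21

The maximum subarray is [15, -6, 12] with sum 21. This subarray runs from index 0 to index 2.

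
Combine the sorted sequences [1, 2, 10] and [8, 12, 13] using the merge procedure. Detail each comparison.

Merging process:

Compare 1 vs 8: take 1 from left. Merged: [1]
Compare 2 vs 8: take 2 from left. Merged: [1, 2]
Compare 10 vs 8: take 8 from right. Merged: [1, 2, 8]
Compare 10 vs 12: take 10 from left. Merged: [1, 2, 8, 10]
Append remaining from right: [12, 13]. Merged: [1, 2, 8, 10, 12, 13]

Final merged array: [1, 2, 8, 10, 12, 13]
Total comparisons: 4

The merged array is [1, 2, 8, 10, 12, 13], requiring 4 comparisons. The merge step runs in O(n) time where n is the total number of elements.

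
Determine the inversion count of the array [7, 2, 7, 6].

Finding inversions in [7, 2, 7, 6]:

(0, 1): arr[0]=7 > arr[1]=2
(0, 3): arr[0]=7 > arr[3]=6
(2, 3): arr[2]=7 > arr[3]=6

Total inversions: 3

The array has 3 inversion(s): (0,1), (0,3), (2,3). Each pair (i,j) satisfies i < j and arr[i] > arr[j].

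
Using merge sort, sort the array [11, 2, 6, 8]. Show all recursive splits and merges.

Merge sort trace:

Split: [11, 2, 6, 8] -> [11, 2] and [6, 8]
  Split: [11, 2] -> [11] and [2]
  Merge: [11] + [2] -> [2, 11]
  Split: [6, 8] -> [6] and [8]
  Merge: [6] + [8] -> [6, 8]
Merge: [2, 11] + [6, 8] -> [2, 6, 8, 11]

Final sorted array: [2, 6, 8, 11]

The merge sort proceeds by recursively splitting the array and merging sorted halves.
After all merges, the sorted array is [2, 6, 8, 11].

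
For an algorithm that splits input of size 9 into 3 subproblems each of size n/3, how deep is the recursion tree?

For divide and conquer with division factor 3:

Problem sizes at each level:
Level 0: 9
Level 1: 3
Level 2: 1

The root is level 0 and the size-1 base case is level 2 (the tree spans levels 0 through 2, i.e. 3 levels counting the root), so the depth is the number of divisions: log_3(9) = 2

The recursion tree depth is log_3(9) = 2. At each level, the problem size is divided by 3, so it takes 2 divisions to reduce to a base case of size 1. The algorithm makes 3 recursive calls at each level.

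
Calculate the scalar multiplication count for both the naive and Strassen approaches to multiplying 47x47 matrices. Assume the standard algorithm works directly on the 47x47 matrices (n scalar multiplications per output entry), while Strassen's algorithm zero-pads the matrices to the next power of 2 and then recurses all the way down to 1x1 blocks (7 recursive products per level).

Matrix multiplication for 47x47 matrices:

Strassen's algorithm requires power-of-2 dimensions. Pad 47x47 to 64x64 (next power of 2).

Standard algorithm: 47^3 = 103823 multiplications
Strassen's algorithm: 7^(log2(64)) = 7^6 = 117649 multiplications
Difference: 103823 - 117649 = -13826 (Strassen uses MORE here due to padding overhead — for small or just-over-power-of-2 n, padding can outweigh the per-level savings)

Standard: 103823 multiplications (47^3). Strassen: 117649 multiplications (7^6, after padding to 64x64). Strassen reduces 8 recursive multiplications to 7 at each level.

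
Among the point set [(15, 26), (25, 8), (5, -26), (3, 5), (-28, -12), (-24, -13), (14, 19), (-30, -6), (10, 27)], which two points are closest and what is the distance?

Computing all pairwise distances among 9 points:

d((15, 26), (25, 8)) = 20.5913
d((15, 26), (5, -26)) = 52.9528
d((15, 26), (3, 5)) = 24.1868
d((15, 26), (-28, -12)) = 57.3847
d((15, 26), (-24, -13)) = 55.1543
d((15, 26), (14, 19)) = 7.0711
d((15, 26), (-30, -6)) = 55.2178
d((15, 26), (10, 27)) = 5.099
d((25, 8), (5, -26)) = 39.4462
d((25, 8), (3, 5)) = 22.2036
d((25, 8), (-28, -12)) = 56.648
d((25, 8), (-24, -13)) = 53.3104
d((25, 8), (14, 19)) = 15.5563
d((25, 8), (-30, -6)) = 56.7539
d((25, 8), (10, 27)) = 24.2074
d((5, -26), (3, 5)) = 31.0644
d((5, -26), (-28, -12)) = 35.8469
d((5, -26), (-24, -13)) = 31.7805
d((5, -26), (14, 19)) = 45.8912
d((5, -26), (-30, -6)) = 40.3113
d((5, -26), (10, 27)) = 53.2353
d((3, 5), (-28, -12)) = 35.3553
d((3, 5), (-24, -13)) = 32.45
d((3, 5), (14, 19)) = 17.8045
d((3, 5), (-30, -6)) = 34.7851
d((3, 5), (10, 27)) = 23.0868
d((-28, -12), (-24, -13)) = 4.1231 <-- minimum
d((-28, -12), (14, 19)) = 52.2015
d((-28, -12), (-30, -6)) = 6.3246
d((-28, -12), (10, 27)) = 54.4518
d((-24, -13), (14, 19)) = 49.679
d((-24, -13), (-30, -6)) = 9.2195
d((-24, -13), (10, 27)) = 52.4976
d((14, 19), (-30, -6)) = 50.6063
d((14, 19), (10, 27)) = 8.9443
d((-30, -6), (10, 27)) = 51.8556

Closest pair: (-28, -12) and (-24, -13) with distance 4.1231

The closest pair is (-28, -12) and (-24, -13) with Euclidean distance 4.1231. For 9 points, brute-force pairwise comparison is shown above. For large n, the divide-and-conquer algorithm (sort by x, recurse on halves, check the dividing strip) achieves O(n log n).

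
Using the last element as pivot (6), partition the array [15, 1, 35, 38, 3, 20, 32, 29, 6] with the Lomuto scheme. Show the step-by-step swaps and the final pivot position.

Lomuto partition with pivot = 6:

Initial array: [15, 1, 35, 38, 3, 20, 32, 29, 6]

arr[0]=15 > 6: no swap
arr[1]=1 <= 6: swap with position 0, array becomes [1, 15, 35, 38, 3, 20, 32, 29, 6]
arr[2]=35 > 6: no swap
arr[3]=38 > 6: no swap
arr[4]=3 <= 6: swap with position 1, array becomes [1, 3, 35, 38, 15, 20, 32, 29, 6]
arr[5]=20 > 6: no swap
arr[6]=32 > 6: no swap
arr[7]=29 > 6: no swap

Place pivot at position 2: [1, 3, 6, 38, 15, 20, 32, 29, 35]
Pivot position: 2

After partitioning with pivot 6, the array becomes [1, 3, 6, 38, 15, 20, 32, 29, 35]. The pivot is placed at index 2. All elements to the left of the pivot are <= 6, and all elements to the right are > 6.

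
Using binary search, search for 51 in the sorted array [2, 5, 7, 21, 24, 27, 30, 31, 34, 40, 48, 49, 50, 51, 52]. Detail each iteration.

Binary search for 51 in [2, 5, 7, 21, 24, 27, 30, 31, 34, 40, 48, 49, 50, 51, 52]:

lo=0, hi=14, mid=7, arr[mid]=31 -> 31 < 51, search right half
lo=8, hi=14, mid=11, arr[mid]=49 -> 49 < 51, search right half
lo=12, hi=14, mid=13, arr[mid]=51 -> Found target at index 13!

Binary search finds 51 at index 13 after 3 comparisons. The search repeatedly halves the search space by comparing with the middle element.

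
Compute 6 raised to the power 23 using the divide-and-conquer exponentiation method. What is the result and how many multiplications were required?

Computing 6^23 by squaring (build up from 6^1; each line after the first costs one multiplication):

6^1 = 6
6^2 = (6^1)^2 = 6^2 = 36
6^4 = (6^2)^2 = 36^2 = 1296
6^5 = 6 * 6^4 = 6 * 1296 = 7776
6^10 = (6^5)^2 = 7776^2 = 60466176
6^11 = 6 * 6^10 = 6 * 60466176 = 362797056
6^22 = (6^11)^2 = 362797056^2 = 131621703842267136
6^23 = 6 * 6^22 = 6 * 131621703842267136 = 789730223053602816

Result: 789730223053602816
Multiplications needed: 7 (7 lines after 6^1)

6^23 = 789730223053602816. Using exponentiation by squaring, this requires 7 multiplications. The key idea: if the exponent is even, square the half-power; if odd, multiply by the base once.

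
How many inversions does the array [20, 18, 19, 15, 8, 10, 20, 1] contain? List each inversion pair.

Finding inversions in [20, 18, 19, 15, 8, 10, 20, 1]:

(0, 1): arr[0]=20 > arr[1]=18
(0, 2): arr[0]=20 > arr[2]=19
(0, 3): arr[0]=20 > arr[3]=15
(0, 4): arr[0]=20 > arr[4]=8
(0, 5): arr[0]=20 > arr[5]=10
(0, 7): arr[0]=20 > arr[7]=1
(1, 3): arr[1]=18 > arr[3]=15
(1, 4): arr[1]=18 > arr[4]=8
(1, 5): arr[1]=18 > arr[5]=10
(1, 7): arr[1]=18 > arr[7]=1
(2, 3): arr[2]=19 > arr[3]=15
(2, 4): arr[2]=19 > arr[4]=8
(2, 5): arr[2]=19 > arr[5]=10
(2, 7): arr[2]=19 > arr[7]=1
(3, 4): arr[3]=15 > arr[4]=8
(3, 5): arr[3]=15 > arr[5]=10
(3, 7): arr[3]=15 > arr[7]=1
(4, 7): arr[4]=8 > arr[7]=1
(5, 7): arr[5]=10 > arr[7]=1
(6, 7): arr[6]=20 > arr[7]=1

Total inversions: 20

The array has 20 inversion(s): (0,1), (0,2), (0,3), (0,4), (0,5), (0,7), (1,3), (1,4), (1,5), (1,7), (2,3), (2,4), (2,5), (2,7), (3,4), (3,5), (3,7), (4,7), (5,7), (6,7). Each pair (i,j) satisfies i < j and arr[i] > arr[j].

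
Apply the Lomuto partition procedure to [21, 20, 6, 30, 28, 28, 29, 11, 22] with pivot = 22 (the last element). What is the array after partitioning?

Lomuto partition with pivot = 22:

Initial array: [21, 20, 6, 30, 28, 28, 29, 11, 22]

arr[0]=21 <= 22: swap with position 0, array becomes [21, 20, 6, 30, 28, 28, 29, 11, 22]
arr[1]=20 <= 22: swap with position 1, array becomes [21, 20, 6, 30, 28, 28, 29, 11, 22]
arr[2]=6 <= 22: swap with position 2, array becomes [21, 20, 6, 30, 28, 28, 29, 11, 22]
arr[3]=30 > 22: no swap
arr[4]=28 > 22: no swap
arr[5]=28 > 22: no swap
arr[6]=29 > 22: no swap
arr[7]=11 <= 22: swap with position 3, array becomes [21, 20, 6, 11, 28, 28, 29, 30, 22]

Place pivot at position 4: [21, 20, 6, 11, 22, 28, 29, 30, 28]
Pivot position: 4

After partitioning with pivot 22, the array becomes [21, 20, 6, 11, 22, 28, 29, 30, 28]. The pivot is placed at index 4. All elements to the left of the pivot are <= 22, and all elements to the right are > 22.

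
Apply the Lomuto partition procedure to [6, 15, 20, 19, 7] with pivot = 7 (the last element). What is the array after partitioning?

Lomuto partition with pivot = 7:

Initial array: [6, 15, 20, 19, 7]

arr[0]=6 <= 7: swap with position 0, array becomes [6, 15, 20, 19, 7]
arr[1]=15 > 7: no swap
arr[2]=20 > 7: no swap
arr[3]=19 > 7: no swap

Place pivot at position 1: [6, 7, 20, 19, 15]
Pivot position: 1

After partitioning with pivot 7, the array becomes [6, 7, 20, 19, 15]. The pivot is placed at index 1. All elements to the left of the pivot are <= 7, and all elements to the right are > 7.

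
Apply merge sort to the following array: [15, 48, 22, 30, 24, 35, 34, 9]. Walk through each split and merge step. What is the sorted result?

Merge sort trace:

Split: [15, 48, 22, 30, 24, 35, 34, 9] -> [15, 48, 22, 30] and [24, 35, 34, 9]
  Split: [15, 48, 22, 30] -> [15, 48] and [22, 30]
    Split: [15, 48] -> [15] and [48]
    Merge: [15] + [48] -> [15, 48]
    Split: [22, 30] -> [22] and [30]
    Merge: [22] + [30] -> [22, 30]
  Merge: [15, 48] + [22, 30] -> [15, 22, 30, 48]
  Split: [24, 35, 34, 9] -> [24, 35] and [34, 9]
    Split: [24, 35] -> [24] and [35]
    Merge: [24] + [35] -> [24, 35]
    Split: [34, 9] -> [34] and [9]
    Merge: [34] + [9] -> [9, 34]
  Merge: [24, 35] + [9, 34] -> [9, 24, 34, 35]
Merge: [15, 22, 30, 48] + [9, 24, 34, 35] -> [9, 15, 22, 24, 30, 34, 35, 48]

Final sorted array: [9, 15, 22, 24, 30, 34, 35, 48]

The merge sort proceeds by recursively splitting the array and merging sorted halves.
After all merges, the sorted array is [9, 15, 22, 24, 30, 34, 35, 48].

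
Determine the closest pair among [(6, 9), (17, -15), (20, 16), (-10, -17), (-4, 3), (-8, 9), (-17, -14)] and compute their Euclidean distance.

Computing all pairwise distances among 7 points:

d((6, 9), (17, -15)) = 26.4008
d((6, 9), (20, 16)) = 15.6525
d((6, 9), (-10, -17)) = 30.5287
d((6, 9), (-4, 3)) = 11.6619
d((6, 9), (-8, 9)) = 14.0
d((6, 9), (-17, -14)) = 32.5269
d((17, -15), (20, 16)) = 31.1448
d((17, -15), (-10, -17)) = 27.074
d((17, -15), (-4, 3)) = 27.6586
d((17, -15), (-8, 9)) = 34.6554
d((17, -15), (-17, -14)) = 34.0147
d((20, 16), (-10, -17)) = 44.5982
d((20, 16), (-4, 3)) = 27.2947
d((20, 16), (-8, 9)) = 28.8617
d((20, 16), (-17, -14)) = 47.634
d((-10, -17), (-4, 3)) = 20.8806
d((-10, -17), (-8, 9)) = 26.0768
d((-10, -17), (-17, -14)) = 7.6158
d((-4, 3), (-8, 9)) = 7.2111 <-- minimum
d((-4, 3), (-17, -14)) = 21.4009
d((-8, 9), (-17, -14)) = 24.6982

Closest pair: (-4, 3) and (-8, 9) with distance 7.2111

The closest pair is (-4, 3) and (-8, 9) with Euclidean distance 7.2111. For 7 points, brute-force pairwise comparison is shown above. For large n, the divide-and-conquer algorithm (sort by x, recurse on halves, check the dividing strip) achieves O(n log n).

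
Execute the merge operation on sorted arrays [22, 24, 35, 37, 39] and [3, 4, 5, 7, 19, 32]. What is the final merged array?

Merging process:

Compare 22 vs 3: take 3 from right. Merged: [3]
Compare 22 vs 4: take 4 from right. Merged: [3, 4]
Compare 22 vs 5: take 5 from right. Merged: [3, 4, 5]
Compare 22 vs 7: take 7 from right. Merged: [3, 4, 5, 7]
Compare 22 vs 19: take 19 from right. Merged: [3, 4, 5, 7, 19]
Compare 22 vs 32: take 22 from left. Merged: [3, 4, 5, 7, 19, 22]
Compare 24 vs 32: take 24 from left. Merged: [3, 4, 5, 7, 19, 22, 24]
Compare 35 vs 32: take 32 from right. Merged: [3, 4, 5, 7, 19, 22, 24, 32]
Append remaining from left: [35, 37, 39]. Merged: [3, 4, 5, 7, 19, 22, 24, 32, 35, 37, 39]

Final merged array: [3, 4, 5, 7, 19, 22, 24, 32, 35, 37, 39]
Total comparisons: 8

The merged array is [3, 4, 5, 7, 19, 22, 24, 32, 35, 37, 39], requiring 8 comparisons. The merge step runs in O(n) time where n is the total number of elements.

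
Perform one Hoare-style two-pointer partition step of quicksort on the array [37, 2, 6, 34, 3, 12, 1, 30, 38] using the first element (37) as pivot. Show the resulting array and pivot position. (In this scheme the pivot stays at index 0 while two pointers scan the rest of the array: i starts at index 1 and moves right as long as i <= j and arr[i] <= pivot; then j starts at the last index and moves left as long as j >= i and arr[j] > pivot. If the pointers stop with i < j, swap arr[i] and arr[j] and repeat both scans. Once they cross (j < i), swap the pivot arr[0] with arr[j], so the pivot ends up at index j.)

Hoare-style two-pointer partition with pivot = 37:

Initial array: [37, 2, 6, 34, 3, 12, 1, 30, 38]

Pointers start at i = 1, j = 8.
i ends at 8, j ends at 7: the pointers have crossed (j < i), so scanning stops.

Swap pivot arr[0] with arr[7] to place pivot at position 7: [30, 2, 6, 34, 3, 12, 1, 37, 38]
Pivot position: 7

After partitioning with pivot 37, the array becomes [30, 2, 6, 34, 3, 12, 1, 37, 38]. The pivot is placed at index 7. All elements to the left of the pivot are <= 37, and all elements to the right are > 37.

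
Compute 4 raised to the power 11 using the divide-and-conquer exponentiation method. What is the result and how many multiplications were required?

Computing 4^11 by squaring (build up from 4^1; each line after the first costs one multiplication):

4^1 = 4
4^2 = (4^1)^2 = 4^2 = 16
4^4 = (4^2)^2 = 16^2 = 256
4^5 = 4 * 4^4 = 4 * 256 = 1024
4^10 = (4^5)^2 = 1024^2 = 1048576
4^11 = 4 * 4^10 = 4 * 1048576 = 4194304

Result: 4194304
Multiplications needed: 5 (5 lines after 4^1)

4^11 = 4194304. Using exponentiation by squaring, this requires 5 multiplications. The key idea: if the exponent is even, square the half-power; if odd, multiply by the base once.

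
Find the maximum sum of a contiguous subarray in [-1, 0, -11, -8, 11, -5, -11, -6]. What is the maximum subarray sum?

Using Kadane's algorithm on [-1, 0, -11, -8, 11, -5, -11, -6]:

Scanning through the array:
Position 1 (value 0): max_ending_here = 0, max_so_far = 0
Position 2 (value -11): max_ending_here = -11, max_so_far = 0
Position 3 (value -8): max_ending_here = -8, max_so_far = 0
Position 4 (value 11): max_ending_here = 11, max_so_far = 11
Position 5 (value -5): max_ending_here = 6, max_so_far = 11
Position 6 (value -11): max_ending_here = -5, max_so_far = 11
Position 7 (value -6): max_ending_here = -6, max_so_far = 11

Maximum subarray: [11]
Maximum sum: 11

The maximum subarray is [11] with sum 11. This subarray runs from index 4 to index 4.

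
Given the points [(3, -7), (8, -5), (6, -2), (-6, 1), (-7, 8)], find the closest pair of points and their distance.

Computing all pairwise distances among 5 points:

d((3, -7), (8, -5)) = 5.3852
d((3, -7), (6, -2)) = 5.831
d((3, -7), (-6, 1)) = 12.0416
d((3, -7), (-7, 8)) = 18.0278
d((8, -5), (6, -2)) = 3.6056 <-- minimum
d((8, -5), (-6, 1)) = 15.2315
d((8, -5), (-7, 8)) = 19.8494
d((6, -2), (-6, 1)) = 12.3693
d((6, -2), (-7, 8)) = 16.4012
d((-6, 1), (-7, 8)) = 7.0711

Closest pair: (8, -5) and (6, -2) with distance 3.6056

The closest pair is (8, -5) and (6, -2) with Euclidean distance 3.6056. For 5 points, brute-force pairwise comparison is shown above. For large n, the divide-and-conquer algorithm (sort by x, recurse on halves, check the dividing strip) achieves O(n log n).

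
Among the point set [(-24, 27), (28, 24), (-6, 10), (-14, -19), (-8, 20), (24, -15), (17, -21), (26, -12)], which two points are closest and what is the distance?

Computing all pairwise distances among 8 points:

d((-24, 27), (28, 24)) = 52.0865
d((-24, 27), (-6, 10)) = 24.7588
d((-24, 27), (-14, -19)) = 47.0744
d((-24, 27), (-8, 20)) = 17.4642
d((-24, 27), (24, -15)) = 63.7809
d((-24, 27), (17, -21)) = 63.1269
d((-24, 27), (26, -12)) = 63.4114
d((28, 24), (-6, 10)) = 36.7696
d((28, 24), (-14, -19)) = 60.1082
d((28, 24), (-8, 20)) = 36.2215
d((28, 24), (24, -15)) = 39.2046
d((28, 24), (17, -21)) = 46.3249
d((28, 24), (26, -12)) = 36.0555
d((-6, 10), (-14, -19)) = 30.0832
d((-6, 10), (-8, 20)) = 10.198
d((-6, 10), (24, -15)) = 39.0512
d((-6, 10), (17, -21)) = 38.6005
d((-6, 10), (26, -12)) = 38.833
d((-14, -19), (-8, 20)) = 39.4588
d((-14, -19), (24, -15)) = 38.2099
d((-14, -19), (17, -21)) = 31.0644
d((-14, -19), (26, -12)) = 40.6079
d((-8, 20), (24, -15)) = 47.4236
d((-8, 20), (17, -21)) = 48.0208
d((-8, 20), (26, -12)) = 46.6905
d((24, -15), (17, -21)) = 9.2195
d((24, -15), (26, -12)) = 3.6056 <-- minimum
d((17, -21), (26, -12)) = 12.7279

Closest pair: (24, -15) and (26, -12) with distance 3.6056

The closest pair is (24, -15) and (26, -12) with Euclidean distance 3.6056. For 8 points, brute-force pairwise comparison is shown above. For large n, the divide-and-conquer algorithm (sort by x, recurse on halves, check the dividing strip) achieves O(n log n).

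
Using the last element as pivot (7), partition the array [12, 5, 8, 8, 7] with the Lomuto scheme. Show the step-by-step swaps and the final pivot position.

Lomuto partition with pivot = 7:

Initial array: [12, 5, 8, 8, 7]

arr[0]=12 > 7: no swap
arr[1]=5 <= 7: swap with position 0, array becomes [5, 12, 8, 8, 7]
arr[2]=8 > 7: no swap
arr[3]=8 > 7: no swap

Place pivot at position 1: [5, 7, 8, 8, 12]
Pivot position: 1

After partitioning with pivot 7, the array becomes [5, 7, 8, 8, 12]. The pivot is placed at index 1. All elements to the left of the pivot are <= 7, and all elements to the right are > 7.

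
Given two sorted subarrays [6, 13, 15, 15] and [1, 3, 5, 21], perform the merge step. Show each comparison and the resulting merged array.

Merging process:

Compare 6 vs 1: take 1 from right. Merged: [1]
Compare 6 vs 3: take 3 from right. Merged: [1, 3]
Compare 6 vs 5: take 5 from right. Merged: [1, 3, 5]
Compare 6 vs 21: take 6 from left. Merged: [1, 3, 5, 6]
Compare 13 vs 21: take 13 from left. Merged: [1, 3, 5, 6, 13]
Compare 15 vs 21: take 15 from left. Merged: [1, 3, 5, 6, 13, 15]
Compare 15 vs 21: take 15 from left. Merged: [1, 3, 5, 6, 13, 15, 15]
Append remaining from right: [21]. Merged: [1, 3, 5, 6, 13, 15, 15, 21]

Final merged array: [1, 3, 5, 6, 13, 15, 15, 21]
Total comparisons: 7

The merged array is [1, 3, 5, 6, 13, 15, 15, 21], requiring 7 comparisons. The merge step runs in O(n) time where n is the total number of elements.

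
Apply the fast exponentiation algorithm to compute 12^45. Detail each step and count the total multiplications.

Computing 12^45 by squaring (build up from 12^1; each line after the first costs one multiplication):

12^1 = 12
12^2 = (12^1)^2 = 12^2 = 144
12^4 = (12^2)^2 = 144^2 = 20736
12^5 = 12 * 12^4 = 12 * 20736 = 248832
12^10 = (12^5)^2 = 248832^2 = 61917364224
12^11 = 12 * 12^10 = 12 * 61917364224 = 743008370688
12^22 = (12^11)^2 = 743008370688^2 = 552061438912436417593344
12^44 = (12^22)^2 = 552061438912436417593344^2 = 304771832334069766392840191887919236168953102336
12^45 = 12 * 12^44 = 12 * 304771832334069766392840191887919236168953102336 = 3657261988008837196714082302655030834027437228032

Result: 3657261988008837196714082302655030834027437228032
Multiplications needed: 8 (8 lines after 12^1)

12^45 = 3657261988008837196714082302655030834027437228032. Using exponentiation by squaring, this requires 8 multiplications. The key idea: if the exponent is even, square the half-power; if odd, multiply by the base once.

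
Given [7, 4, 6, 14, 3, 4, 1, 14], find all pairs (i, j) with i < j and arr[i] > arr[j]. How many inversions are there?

Finding inversions in [7, 4, 6, 14, 3, 4, 1, 14]:

(0, 1): arr[0]=7 > arr[1]=4
(0, 2): arr[0]=7 > arr[2]=6
(0, 4): arr[0]=7 > arr[4]=3
(0, 5): arr[0]=7 > arr[5]=4
(0, 6): arr[0]=7 > arr[6]=1
(1, 4): arr[1]=4 > arr[4]=3
(1, 6): arr[1]=4 > arr[6]=1
(2, 4): arr[2]=6 > arr[4]=3
(2, 5): arr[2]=6 > arr[5]=4
(2, 6): arr[2]=6 > arr[6]=1
(3, 4): arr[3]=14 > arr[4]=3
(3, 5): arr[3]=14 > arr[5]=4
(3, 6): arr[3]=14 > arr[6]=1
(4, 6): arr[4]=3 > arr[6]=1
(5, 6): arr[5]=4 > arr[6]=1

Total inversions: 15

The array has 15 inversion(s): (0,1), (0,2), (0,4), (0,5), (0,6), (1,4), (1,6), (2,4), (2,5), (2,6), (3,4), (3,5), (3,6), (4,6), (5,6). Each pair (i,j) satisfies i < j and arr[i] > arr[j].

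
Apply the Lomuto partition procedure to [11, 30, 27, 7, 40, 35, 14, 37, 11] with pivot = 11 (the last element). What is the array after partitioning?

Lomuto partition with pivot = 11:

Initial array: [11, 30, 27, 7, 40, 35, 14, 37, 11]

arr[0]=11 <= 11: swap with position 0, array becomes [11, 30, 27, 7, 40, 35, 14, 37, 11]
arr[1]=30 > 11: no swap
arr[2]=27 > 11: no swap
arr[3]=7 <= 11: swap with position 1, array becomes [11, 7, 27, 30, 40, 35, 14, 37, 11]
arr[4]=40 > 11: no swap
arr[5]=35 > 11: no swap
arr[6]=14 > 11: no swap
arr[7]=37 > 11: no swap

Place pivot at position 2: [11, 7, 11, 30, 40, 35, 14, 37, 27]
Pivot position: 2

After partitioning with pivot 11, the array becomes [11, 7, 11, 30, 40, 35, 14, 37, 27]. The pivot is placed at index 2. All elements to the left of the pivot are <= 11, and all elements to the right are > 11.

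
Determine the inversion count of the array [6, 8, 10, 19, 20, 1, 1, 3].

Finding inversions in [6, 8, 10, 19, 20, 1, 1, 3]:

(0, 5): arr[0]=6 > arr[5]=1
(0, 6): arr[0]=6 > arr[6]=1
(0, 7): arr[0]=6 > arr[7]=3
(1, 5): arr[1]=8 > arr[5]=1
(1, 6): arr[1]=8 > arr[6]=1
(1, 7): arr[1]=8 > arr[7]=3
(2, 5): arr[2]=10 > arr[5]=1
(2, 6): arr[2]=10 > arr[6]=1
(2, 7): arr[2]=10 > arr[7]=3
(3, 5): arr[3]=19 > arr[5]=1
(3, 6): arr[3]=19 > arr[6]=1
(3, 7): arr[3]=19 > arr[7]=3
(4, 5): arr[4]=20 > arr[5]=1
(4, 6): arr[4]=20 > arr[6]=1
(4, 7): arr[4]=20 > arr[7]=3

Total inversions: 15

The array has 15 inversion(s): (0,5), (0,6), (0,7), (1,5), (1,6), (1,7), (2,5), (2,6), (2,7), (3,5), (3,6), (3,7), (4,5), (4,6), (4,7). Each pair (i,j) satisfies i < j and arr[i] > arr[j].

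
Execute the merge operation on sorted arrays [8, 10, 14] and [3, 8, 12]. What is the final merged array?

Merging process:

Compare 8 vs 3: take 3 from right. Merged: [3]
Compare 8 vs 8: take 8 from left. Merged: [3, 8]
Compare 10 vs 8: take 8 from right. Merged: [3, 8, 8]
Compare 10 vs 12: take 10 from left. Merged: [3, 8, 8, 10]
Compare 14 vs 12: take 12 from right. Merged: [3, 8, 8, 10, 12]
Append remaining from left: [14]. Merged: [3, 8, 8, 10, 12, 14]

Final merged array: [3, 8, 8, 10, 12, 14]
Total comparisons: 5

The merged array is [3, 8, 8, 10, 12, 14], requiring 5 comparisons. The merge step runs in O(n) time where n is the total number of elements.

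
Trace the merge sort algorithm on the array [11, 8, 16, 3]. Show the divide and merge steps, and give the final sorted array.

Merge sort trace:

Split: [11, 8, 16, 3] -> [11, 8] and [16, 3]
  Split: [11, 8] -> [11] and [8]
  Merge: [11] + [8] -> [8, 11]
  Split: [16, 3] -> [16] and [3]
  Merge: [16] + [3] -> [3, 16]
Merge: [8, 11] + [3, 16] -> [3, 8, 11, 16]

Final sorted array: [3, 8, 11, 16]

The merge sort proceeds by recursively splitting the array and merging sorted halves.
After all merges, the sorted array is [3, 8, 11, 16].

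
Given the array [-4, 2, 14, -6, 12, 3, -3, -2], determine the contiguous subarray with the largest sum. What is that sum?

Using Kadane's algorithm on [-4, 2, 14, -6, 12, 3, -3, -2]:

Scanning through the array:
Position 1 (value 2): max_ending_here = 2, max_so_far = 2
Position 2 (value 14): max_ending_here = 16, max_so_far = 16
Position 3 (value -6): max_ending_here = 10, max_so_far = 16
Position 4 (value 12): max_ending_here = 22, max_so_far = 22
Position 5 (value 3): max_ending_here = 25, max_so_far = 25
Position 6 (value -3): max_ending_here = 22, max_so_far = 25
Position 7 (value -2): max_ending_here = 20, max_so_far = 25

Maximum subarray: [2, 14, -6, 12, 3]
Maximum sum: 25

The maximum subarray is [2, 14, -6, 12, 3] with sum 25. This subarray runs from index 1 to index 5.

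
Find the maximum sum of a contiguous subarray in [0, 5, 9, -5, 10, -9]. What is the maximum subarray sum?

Using Kadane's algorithm on [0, 5, 9, -5, 10, -9]:

Scanning through the array:
Position 1 (value 5): max_ending_here = 5, max_so_far = 5
Position 2 (value 9): max_ending_here = 14, max_so_far = 14
Position 3 (value -5): max_ending_here = 9, max_so_far = 14
Position 4 (value 10): max_ending_here = 19, max_so_far = 19
Position 5 (value -9): max_ending_here = 10, max_so_far = 19

Maximum subarray: [0, 5, 9, -5, 10]
Maximum sum: 19

The maximum subarray is [0, 5, 9, -5, 10] with sum 19. This subarray runs from index 0 to index 4.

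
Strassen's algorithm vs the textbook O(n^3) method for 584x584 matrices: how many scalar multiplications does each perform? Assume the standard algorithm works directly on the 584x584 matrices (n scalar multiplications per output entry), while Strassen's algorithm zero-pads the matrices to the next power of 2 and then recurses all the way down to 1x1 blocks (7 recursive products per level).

Matrix multiplication for 584x584 matrices:

Strassen's algorithm requires power-of-2 dimensions. Pad 584x584 to 1024x1024 (next power of 2).

Standard algorithm: 584^3 = 199176704 multiplications
Strassen's algorithm: 7^(log2(1024)) = 7^10 = 282475249 multiplications
Difference: 199176704 - 282475249 = -83298545 (Strassen uses MORE here due to padding overhead — for small or just-over-power-of-2 n, padding can outweigh the per-level savings)

Standard: 199176704 multiplications (584^3). Strassen: 282475249 multiplications (7^10, after padding to 1024x1024). Strassen reduces 8 recursive multiplications to 7 at each level.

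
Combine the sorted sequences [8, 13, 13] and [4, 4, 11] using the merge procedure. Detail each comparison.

Merging process:

Compare 8 vs 4: take 4 from right. Merged: [4]
Compare 8 vs 4: take 4 from right. Merged: [4, 4]
Compare 8 vs 11: take 8 from left. Merged: [4, 4, 8]
Compare 13 vs 11: take 11 from right. Merged: [4, 4, 8, 11]
Append remaining from left: [13, 13]. Merged: [4, 4, 8, 11, 13, 13]

Final merged array: [4, 4, 8, 11, 13, 13]
Total comparisons: 4

The merged array is [4, 4, 8, 11, 13, 13], requiring 4 comparisons. The merge step runs in O(n) time where n is the total number of elements.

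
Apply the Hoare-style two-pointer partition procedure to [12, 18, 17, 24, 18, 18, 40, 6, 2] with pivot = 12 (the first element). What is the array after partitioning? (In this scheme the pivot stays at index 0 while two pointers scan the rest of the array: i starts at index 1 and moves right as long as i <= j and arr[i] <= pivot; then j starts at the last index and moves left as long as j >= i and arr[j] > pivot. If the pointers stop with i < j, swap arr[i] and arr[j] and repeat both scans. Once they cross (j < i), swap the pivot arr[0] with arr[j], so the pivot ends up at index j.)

Hoare-style two-pointer partition with pivot = 12:

Initial array: [12, 18, 17, 24, 18, 18, 40, 6, 2]

Pointers start at i = 1, j = 8.
i stops at index 1 (arr[1]=18 > 12), j stops at index 8 (arr[8]=2 <= 12): swap arr[1] and arr[8], array becomes [12, 2, 17, 24, 18, 18, 40, 6, 18]
i stops at index 2 (arr[2]=17 > 12), j stops at index 7 (arr[7]=6 <= 12): swap arr[2] and arr[7], array becomes [12, 2, 6, 24, 18, 18, 40, 17, 18]
i ends at 3, j ends at 2: the pointers have crossed (j < i), so scanning stops.

Swap pivot arr[0] with arr[2] to place pivot at position 2: [6, 2, 12, 24, 18, 18, 40, 17, 18]
Pivot position: 2

After partitioning with pivot 12, the array becomes [6, 2, 12, 24, 18, 18, 40, 17, 18]. The pivot is placed at index 2. All elements to the left of the pivot are <= 12, and all elements to the right are > 12.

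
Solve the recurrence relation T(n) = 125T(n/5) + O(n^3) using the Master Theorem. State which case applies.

Master Theorem for T(n) = 125T(n/5) + O(n^3):

a = 125, b = 5, c = 3
log_b(a) = log_5(125) = 3.0000

Case 2: c = 3 = log_5(125) = 3.0000
T(n) = O(n^3 log n) = O(n^3 log n)

For T(n) = 125T(n/5) + O(n^3): log_5(125) = 3.0000. This is Case 2 of the Master Theorem (c = log_b(a), equal work at all levels), giving O(n^3 log n).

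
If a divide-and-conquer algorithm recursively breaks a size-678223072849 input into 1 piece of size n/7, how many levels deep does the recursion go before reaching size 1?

For divide and conquer with division factor 7:

Problem sizes at each level:
Level 0: 678223072849
Level 1: 96889010407
Level 2: 13841287201
Level 3: 1977326743
Level 4: 282475249
Level 5: 40353607
Level 6: 5764801
Level 7: 823543
Level 8: 117649
Level 9: 16807
Level 10: 2401
Level 11: 343
Level 12: 49
Level 13: 7
Level 14: 1

The root is level 0 and the size-1 base case is level 14 (the tree spans levels 0 through 14, i.e. 15 levels counting the root), so the depth is the number of divisions: log_7(678223072849) = 14

The recursion tree depth is log_7(678223072849) = 14. At each level, the problem size is divided by 7, so it takes 14 divisions to reduce to a base case of size 1. The algorithm makes 1 recursive call at each level.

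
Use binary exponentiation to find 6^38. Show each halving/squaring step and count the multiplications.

Computing 6^38 by squaring (build up from 6^1; each line after the first costs one multiplication):

6^1 = 6
6^2 = (6^1)^2 = 6^2 = 36
6^4 = (6^2)^2 = 36^2 = 1296
6^8 = (6^4)^2 = 1296^2 = 1679616
6^9 = 6 * 6^8 = 6 * 1679616 = 10077696
6^18 = (6^9)^2 = 10077696^2 = 101559956668416
6^19 = 6 * 6^18 = 6 * 101559956668416 = 609359740010496
6^38 = (6^19)^2 = 609359740010496^2 = 371319292745659279662190166016

Result: 371319292745659279662190166016
Multiplications needed: 7 (7 lines after 6^1)

6^38 = 371319292745659279662190166016. Using exponentiation by squaring, this requires 7 multiplications. The key idea: if the exponent is even, square the half-power; if odd, multiply by the base once.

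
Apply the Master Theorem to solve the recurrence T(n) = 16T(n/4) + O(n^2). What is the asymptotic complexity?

Master Theorem for T(n) = 16T(n/4) + O(n^2):

a = 16, b = 4, c = 2
log_b(a) = log_4(16) = 2.0000

Case 2: c = 2 = log_4(16) = 2.0000
T(n) = O(n^2 log n) = O(n^2 log n)

For T(n) = 16T(n/4) + O(n^2): log_4(16) = 2.0000. This is Case 2 of the Master Theorem (c = log_b(a), equal work at all levels), giving O(n^2 log n).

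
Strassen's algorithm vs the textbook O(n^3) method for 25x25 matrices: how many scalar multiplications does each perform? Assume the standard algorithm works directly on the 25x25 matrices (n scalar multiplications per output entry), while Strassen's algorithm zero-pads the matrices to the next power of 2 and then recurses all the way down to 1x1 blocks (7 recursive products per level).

Matrix multiplication for 25x25 matrices:

Strassen's algorithm requires power-of-2 dimensions. Pad 25x25 to 32x32 (next power of 2).

Standard algorithm: 25^3 = 15625 multiplications
Strassen's algorithm: 7^(log2(32)) = 7^5 = 16807 multiplications
Difference: 15625 - 16807 = -1182 (Strassen uses MORE here due to padding overhead — for small or just-over-power-of-2 n, padding can outweigh the per-level savings)

Standard: 15625 multiplications (25^3). Strassen: 16807 multiplications (7^5, after padding to 32x32). Strassen reduces 8 recursive multiplications to 7 at each level.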